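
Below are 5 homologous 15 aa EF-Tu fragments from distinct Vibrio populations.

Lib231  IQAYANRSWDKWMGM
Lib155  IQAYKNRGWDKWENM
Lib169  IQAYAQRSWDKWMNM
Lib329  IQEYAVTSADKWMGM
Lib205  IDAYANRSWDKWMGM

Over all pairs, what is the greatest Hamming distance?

Pairwise Hamming distances:
  Lib231 vs Lib155: 4
  Lib231 vs Lib169: 2
  Lib231 vs Lib329: 4
  Lib231 vs Lib205: 1
  Lib155 vs Lib169: 4
  Lib155 vs Lib329: 8
  Lib155 vs Lib205: 5
  Lib169 vs Lib329: 5
  Lib169 vs Lib205: 3
  Lib329 vs Lib205: 5
The largest is 8, between Lib155 and Lib329.

8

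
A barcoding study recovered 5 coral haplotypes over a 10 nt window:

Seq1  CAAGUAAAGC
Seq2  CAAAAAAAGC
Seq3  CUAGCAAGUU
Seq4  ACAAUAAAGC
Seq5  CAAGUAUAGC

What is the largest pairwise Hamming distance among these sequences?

Pairwise Hamming distances:
  Seq1 vs Seq2: 2
  Seq1 vs Seq3: 5
  Seq1 vs Seq4: 3
  Seq1 vs Seq5: 1
  Seq2 vs Seq3: 6
  Seq2 vs Seq4: 3
  Seq2 vs Seq5: 3
  Seq3 vs Seq4: 7
  Seq3 vs Seq5: 6
  Seq4 vs Seq5: 4
The largest is 7, between Seq3 and Seq4.

7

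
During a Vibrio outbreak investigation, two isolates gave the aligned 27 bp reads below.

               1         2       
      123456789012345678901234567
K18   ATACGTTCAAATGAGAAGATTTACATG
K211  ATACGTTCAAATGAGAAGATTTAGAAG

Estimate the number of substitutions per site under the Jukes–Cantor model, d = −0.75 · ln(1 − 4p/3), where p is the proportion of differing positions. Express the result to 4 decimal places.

Differing sites — 24:C/G; 26:T/A.
p = 2/27 = 0.074074.
d = −0.75 · ln(1 − (4/3)·0.074074) = −0.75 · ln(0.901235) = −0.75 · (-0.103989) = 0.0780.

0.0780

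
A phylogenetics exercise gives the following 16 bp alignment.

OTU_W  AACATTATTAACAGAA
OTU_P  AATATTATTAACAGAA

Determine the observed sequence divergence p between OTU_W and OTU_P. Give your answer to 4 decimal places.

The sequences differ at position 3 (C/T).
There are 1 differences over 16 sites, so p = 1/16 = 0.0625.

0.0625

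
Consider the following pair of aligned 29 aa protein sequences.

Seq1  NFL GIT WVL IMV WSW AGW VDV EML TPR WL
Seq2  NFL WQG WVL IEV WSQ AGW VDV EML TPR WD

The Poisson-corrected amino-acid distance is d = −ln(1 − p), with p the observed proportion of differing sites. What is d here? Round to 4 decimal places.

0.2318

Mismatches occur at site 4 (G/W), site 5 (I/Q), site 6 (T/G), site 11 (M/E), site 15 (W/Q), site 29 (L/D).
p = 6/29 = 0.206897.
d = −ln(1 − 0.206897) = −ln(0.793103) = 0.2318.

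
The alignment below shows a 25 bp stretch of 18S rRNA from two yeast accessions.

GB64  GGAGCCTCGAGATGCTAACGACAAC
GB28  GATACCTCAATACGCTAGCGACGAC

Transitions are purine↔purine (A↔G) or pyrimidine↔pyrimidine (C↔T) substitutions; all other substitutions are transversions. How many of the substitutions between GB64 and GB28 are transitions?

6

Mismatches occur at site 2 (G↔A, transition), site 3 (A↔T, transversion), site 4 (G↔A, transition), site 9 (G↔A, transition), site 11 (G↔T, transversion), site 13 (T↔C, transition), site 18 (A↔G, transition), site 23 (A↔G, transition).
Of the 8 differences, 6 transitions and 2 transversions, so the answer is 6.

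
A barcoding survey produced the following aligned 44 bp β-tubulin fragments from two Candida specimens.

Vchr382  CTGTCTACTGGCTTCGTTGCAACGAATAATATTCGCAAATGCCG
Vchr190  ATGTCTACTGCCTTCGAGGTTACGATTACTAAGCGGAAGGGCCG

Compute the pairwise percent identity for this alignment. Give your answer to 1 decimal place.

70.5%

The sequences differ at positions 1 (C/A), 11 (G/C), 17 (T/A), 18 (T/G), 20 (C/T), 21 (A/T), 26 (A/T), 29 (A/C), 32 (T/A), 33 (T/G), 36 (C/G), 39 (A/G), 40 (T/G).
31 of the 44 sites match, so the percent identity is 31/44 × 100 = 70.5%.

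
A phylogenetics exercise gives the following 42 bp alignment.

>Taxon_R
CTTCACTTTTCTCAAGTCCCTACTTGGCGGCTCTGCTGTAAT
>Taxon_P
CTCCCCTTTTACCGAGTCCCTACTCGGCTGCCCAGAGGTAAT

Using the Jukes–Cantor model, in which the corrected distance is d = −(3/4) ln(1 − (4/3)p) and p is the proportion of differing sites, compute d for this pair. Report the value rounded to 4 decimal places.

0.3222

The sequences differ at positions 3 (T/C), 5 (A/C), 11 (C/A), 12 (T/C), 14 (A/G), 25 (T/C), 29 (G/T), 32 (T/C), 34 (T/A), 36 (C/A), 37 (T/G).
p = 11/42 = 0.261905.
d = −0.75 · ln(1 − (4/3)·0.261905) = −0.75 · ln(0.650793) = −0.75 · (-0.429564) = 0.3222.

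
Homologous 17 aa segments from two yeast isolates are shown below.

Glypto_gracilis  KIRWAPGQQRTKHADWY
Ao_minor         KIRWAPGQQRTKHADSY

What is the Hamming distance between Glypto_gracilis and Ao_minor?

1

Differing sites — 16:W/S.
That gives 1 mismatch out of 17 aligned sites, so the Hamming distance is 1.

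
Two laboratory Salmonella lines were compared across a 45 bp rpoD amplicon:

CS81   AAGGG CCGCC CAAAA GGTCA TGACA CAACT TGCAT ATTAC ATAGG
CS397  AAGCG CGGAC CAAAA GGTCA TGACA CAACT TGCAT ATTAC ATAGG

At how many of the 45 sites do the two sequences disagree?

3

Differing sites — 4:G/C; 7:C/G; 9:C/A.
That gives 3 mismatches out of 45 aligned sites, so the Hamming distance is 3.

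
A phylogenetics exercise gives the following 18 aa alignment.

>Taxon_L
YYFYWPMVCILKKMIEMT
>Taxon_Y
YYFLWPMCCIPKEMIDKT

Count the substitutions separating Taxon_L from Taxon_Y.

6

Differing sites — 4:Y/L; 8:V/C; 11:L/P; 13:K/E; 16:E/D; 17:M/K.
That gives 6 mismatches out of 18 aligned sites, so the Hamming distance is 6.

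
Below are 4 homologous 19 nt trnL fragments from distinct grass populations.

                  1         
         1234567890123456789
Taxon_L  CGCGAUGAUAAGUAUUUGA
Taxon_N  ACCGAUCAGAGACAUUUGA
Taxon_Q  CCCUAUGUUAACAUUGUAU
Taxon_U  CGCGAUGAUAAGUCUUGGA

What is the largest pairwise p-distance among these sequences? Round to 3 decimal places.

Pairwise Hamming distances:
  Taxon_L vs Taxon_N: 7
  Taxon_L vs Taxon_Q: 9
  Taxon_L vs Taxon_U: 2
  Taxon_N vs Taxon_Q: 12
  Taxon_N vs Taxon_U: 9
  Taxon_Q vs Taxon_U: 10
The largest is 12 mismatches, between Taxon_N and Taxon_Q; p = 12/19 = 0.632.

0.632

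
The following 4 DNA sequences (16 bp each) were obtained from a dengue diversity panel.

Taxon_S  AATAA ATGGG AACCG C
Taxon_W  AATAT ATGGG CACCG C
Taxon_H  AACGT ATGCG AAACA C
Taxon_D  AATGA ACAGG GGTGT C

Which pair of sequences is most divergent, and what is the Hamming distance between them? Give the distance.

10

Pairwise Hamming distances:
  Taxon_S vs Taxon_W: 2
  Taxon_S vs Taxon_H: 6
  Taxon_S vs Taxon_D: 8
  Taxon_W vs Taxon_H: 6
  Taxon_W vs Taxon_D: 9
  Taxon_H vs Taxon_D: 10
The largest is 10, between Taxon_H and Taxon_D.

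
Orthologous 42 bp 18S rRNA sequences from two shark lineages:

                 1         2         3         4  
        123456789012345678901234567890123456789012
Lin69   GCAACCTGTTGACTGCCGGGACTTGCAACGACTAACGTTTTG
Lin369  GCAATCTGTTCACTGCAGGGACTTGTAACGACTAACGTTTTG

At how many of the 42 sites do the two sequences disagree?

4

Mismatches occur at site 5 (C↔T), site 11 (G↔C), site 17 (C↔A), site 26 (C↔T).
That gives 4 mismatches out of 42 aligned sites, so the Hamming distance is 4.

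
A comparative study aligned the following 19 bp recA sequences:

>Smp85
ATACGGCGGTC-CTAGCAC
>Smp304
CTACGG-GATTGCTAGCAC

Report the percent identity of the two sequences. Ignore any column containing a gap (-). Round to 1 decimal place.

Excluding the 2 gap columns leaves 17 comparable sites.
The sequences differ at positions 1 (A/C), 9 (G/A), 11 (C/T).
14 of the 17 comparable sites match, so the percent identity is 14/17 × 100 = 82.4%.

82.4%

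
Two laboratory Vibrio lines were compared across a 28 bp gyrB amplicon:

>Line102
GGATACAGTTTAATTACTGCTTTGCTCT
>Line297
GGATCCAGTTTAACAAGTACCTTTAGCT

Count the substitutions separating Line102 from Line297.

9

Differing sites — 5:A/C; 14:T/C; 15:T/A; 17:C/G; 19:G/A; 21:T/C; 24:G/T; 25:C/A; 26:T/G.
That gives 9 mismatches out of 28 aligned sites, so the Hamming distance is 9.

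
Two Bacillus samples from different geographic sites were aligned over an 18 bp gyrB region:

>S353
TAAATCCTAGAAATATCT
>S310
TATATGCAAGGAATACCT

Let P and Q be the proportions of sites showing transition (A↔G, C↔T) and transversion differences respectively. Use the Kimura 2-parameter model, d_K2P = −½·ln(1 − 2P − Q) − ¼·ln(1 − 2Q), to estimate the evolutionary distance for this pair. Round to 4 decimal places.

Mismatches occur at site 3 (A→T, transversion), site 6 (C→G, transversion), site 8 (T→A, transversion), site 11 (A→G, transition), site 16 (T→C, transition).
Of the 5 differences, 2 transitions and 3 transversions over 18 sites: P = 2/18 = 0.111111, Q = 3/18 = 0.166667.
d = −0.5·ln(0.611111) − 0.25·ln(0.666666) = −0.5·(-0.492477) − 0.25·(-0.405466) = 0.3476.

0.3476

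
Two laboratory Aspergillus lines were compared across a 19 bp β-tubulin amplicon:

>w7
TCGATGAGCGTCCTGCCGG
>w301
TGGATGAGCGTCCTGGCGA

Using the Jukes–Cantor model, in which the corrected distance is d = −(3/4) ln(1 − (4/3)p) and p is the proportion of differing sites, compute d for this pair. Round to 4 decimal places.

Mismatches occur at site 2 (C→G), site 16 (C→G), site 19 (G→A).
p = 3/19 = 0.157895.
d = −0.75 · ln(1 − (4/3)·0.157895) = −0.75 · ln(0.789473) = −0.75 · (-0.236390) = 0.1773.

0.1773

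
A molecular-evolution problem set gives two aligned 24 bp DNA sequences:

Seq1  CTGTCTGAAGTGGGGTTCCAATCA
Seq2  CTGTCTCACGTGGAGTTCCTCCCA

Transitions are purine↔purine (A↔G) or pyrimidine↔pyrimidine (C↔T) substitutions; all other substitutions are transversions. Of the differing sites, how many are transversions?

Mismatches occur at site 7 (G↔C, transversion), site 9 (A↔C, transversion), site 14 (G↔A, transition), site 20 (A↔T, transversion), site 21 (A↔C, transversion), site 22 (T↔C, transition).
Of the 6 differences, 2 transitions and 4 transversions, so the answer is 4.

4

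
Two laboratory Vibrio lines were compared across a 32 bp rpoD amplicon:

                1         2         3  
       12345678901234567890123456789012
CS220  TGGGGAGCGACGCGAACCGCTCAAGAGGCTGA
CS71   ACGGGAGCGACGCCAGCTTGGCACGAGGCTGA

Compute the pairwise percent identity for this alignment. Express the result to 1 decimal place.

The sequences differ at positions 1 (T/A), 2 (G/C), 14 (G/C), 16 (A/G), 18 (C/T), 19 (G/T), 20 (C/G), 21 (T/G), 24 (A/C).
23 of the 32 sites match, so the percent identity is 23/32 × 100 = 71.9%.

71.9%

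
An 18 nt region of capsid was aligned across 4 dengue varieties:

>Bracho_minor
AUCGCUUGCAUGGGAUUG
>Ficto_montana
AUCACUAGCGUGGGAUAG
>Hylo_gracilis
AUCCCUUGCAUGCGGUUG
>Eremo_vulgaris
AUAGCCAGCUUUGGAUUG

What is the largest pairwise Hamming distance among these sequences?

8

Pairwise Hamming distances:
  Bracho_minor vs Ficto_montana: 4
  Bracho_minor vs Hylo_gracilis: 3
  Bracho_minor vs Eremo_vulgaris: 5
  Ficto_montana vs Hylo_gracilis: 6
  Ficto_montana vs Eremo_vulgaris: 6
  Hylo_gracilis vs Eremo_vulgaris: 8
The largest is 8, between Hylo_gracilis and Eremo_vulgaris.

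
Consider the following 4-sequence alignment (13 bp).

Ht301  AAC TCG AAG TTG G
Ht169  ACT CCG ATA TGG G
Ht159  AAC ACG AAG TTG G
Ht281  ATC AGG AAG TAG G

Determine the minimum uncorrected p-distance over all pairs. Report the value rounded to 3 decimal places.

Pairwise Hamming distances:
  Ht301 vs Ht169: 6
  Ht301 vs Ht159: 1
  Ht301 vs Ht281: 4
  Ht169 vs Ht159: 6
  Ht169 vs Ht281: 7
  Ht159 vs Ht281: 3
The smallest is 1 mismatch, between Ht301 and Ht159; p = 1/13 = 0.077.

0.077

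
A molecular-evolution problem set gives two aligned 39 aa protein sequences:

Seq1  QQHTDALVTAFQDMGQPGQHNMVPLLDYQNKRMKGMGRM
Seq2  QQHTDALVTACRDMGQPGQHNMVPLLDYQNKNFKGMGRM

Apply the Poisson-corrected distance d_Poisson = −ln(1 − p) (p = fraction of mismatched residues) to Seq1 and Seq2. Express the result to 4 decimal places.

0.1082

Mismatches occur at site 11 (F/C), site 12 (Q/R), site 32 (R/N), site 33 (M/F).
p = 4/39 = 0.102564.
d = −ln(1 − 0.102564) = −ln(0.897436) = 0.1082.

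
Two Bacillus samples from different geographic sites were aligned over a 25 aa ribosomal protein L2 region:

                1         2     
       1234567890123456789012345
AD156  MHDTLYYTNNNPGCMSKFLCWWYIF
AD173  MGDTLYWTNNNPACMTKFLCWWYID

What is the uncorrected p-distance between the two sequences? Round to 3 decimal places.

0.200

Differing sites — 2:H/G; 7:Y/W; 13:G/A; 16:S/T; 25:F/D.
There are 5 differences over 25 sites, so p = 5/25 = 0.200.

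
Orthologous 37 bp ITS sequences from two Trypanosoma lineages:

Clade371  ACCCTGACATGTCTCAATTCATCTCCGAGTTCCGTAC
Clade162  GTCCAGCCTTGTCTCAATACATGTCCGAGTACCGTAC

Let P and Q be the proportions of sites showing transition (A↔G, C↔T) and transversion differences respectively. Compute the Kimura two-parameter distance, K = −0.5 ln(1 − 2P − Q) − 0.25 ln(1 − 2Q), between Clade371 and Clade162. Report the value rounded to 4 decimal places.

Differing sites — 1:A/G (Ti); 2:C/T (Ti); 5:T/A (Tv); 7:A/C (Tv); 9:A/T (Tv); 19:T/A (Tv); 23:C/G (Tv); 31:T/A (Tv).
Of the 8 differences, 2 transitions and 6 transversions over 37 sites: P = 2/37 = 0.054054, Q = 6/37 = 0.162162.
d = −0.5·ln(0.729730) − 0.25·ln(0.675676) = −0.5·(-0.315081) − 0.25·(-0.392042) = 0.2556.

0.2556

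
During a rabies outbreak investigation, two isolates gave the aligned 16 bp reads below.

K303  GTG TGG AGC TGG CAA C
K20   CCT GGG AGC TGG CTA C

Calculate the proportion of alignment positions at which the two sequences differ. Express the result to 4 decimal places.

The sequences differ at positions 1 (G/C), 2 (T/C), 3 (G/T), 4 (T/G), 14 (A/T).
There are 5 differences over 16 sites, so p = 5/16 = 0.3125.

0.3125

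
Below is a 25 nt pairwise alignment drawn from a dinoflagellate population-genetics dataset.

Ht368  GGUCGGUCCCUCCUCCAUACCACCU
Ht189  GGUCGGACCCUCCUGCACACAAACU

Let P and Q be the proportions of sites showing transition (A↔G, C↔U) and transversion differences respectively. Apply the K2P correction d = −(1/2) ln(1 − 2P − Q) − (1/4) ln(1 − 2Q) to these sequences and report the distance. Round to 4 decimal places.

0.2336

Differing sites — 7:U/A (Tv); 15:C/G (Tv); 18:U/C (Ti); 21:C/A (Tv); 23:C/A (Tv).
Of the 5 differences, 1 transition and 4 transversions over 25 sites: P = 1/25 = 0.040000, Q = 4/25 = 0.160000.
d = −0.5·ln(0.760000) − 0.25·ln(0.680000) = −0.5·(-0.274437) − 0.25·(-0.385662) = 0.2336.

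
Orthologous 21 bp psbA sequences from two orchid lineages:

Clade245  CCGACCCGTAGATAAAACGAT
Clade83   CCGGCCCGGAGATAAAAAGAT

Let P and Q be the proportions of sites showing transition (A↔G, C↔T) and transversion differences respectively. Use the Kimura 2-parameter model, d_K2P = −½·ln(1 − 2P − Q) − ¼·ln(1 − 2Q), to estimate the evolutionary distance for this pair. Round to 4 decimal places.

0.1585

The sequences differ at positions 4 (A/G, transition), 9 (T/G, transversion), 18 (C/A, transversion).
Of the 3 differences, 1 transition and 2 transversions over 21 sites: P = 1/21 = 0.047619, Q = 2/21 = 0.095238.
d = −0.5·ln(0.809524) − 0.25·ln(0.809524) = −0.5·(-0.211309) − 0.25·(-0.211309) = 0.1585.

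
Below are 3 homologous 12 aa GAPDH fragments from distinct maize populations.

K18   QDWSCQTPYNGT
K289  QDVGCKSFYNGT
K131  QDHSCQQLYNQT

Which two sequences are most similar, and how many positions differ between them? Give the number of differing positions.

Pairwise Hamming distances:
  K18 vs K289: 5
  K18 vs K131: 4
  K289 vs K131: 6
The smallest is 4, between K18 and K131.

4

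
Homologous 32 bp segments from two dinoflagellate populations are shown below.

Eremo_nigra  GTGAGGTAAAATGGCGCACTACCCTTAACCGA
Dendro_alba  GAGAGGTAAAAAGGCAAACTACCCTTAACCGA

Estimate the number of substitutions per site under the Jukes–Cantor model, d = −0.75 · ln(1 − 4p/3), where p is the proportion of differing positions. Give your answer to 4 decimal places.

The sequences differ at positions 2 (T/A), 12 (T/A), 16 (G/A), 17 (C/A).
p = 4/32 = 0.125000.
d = −0.75 · ln(1 − (4/3)·0.125000) = −0.75 · ln(0.833333) = −0.75 · (-0.182322) = 0.1367.

0.1367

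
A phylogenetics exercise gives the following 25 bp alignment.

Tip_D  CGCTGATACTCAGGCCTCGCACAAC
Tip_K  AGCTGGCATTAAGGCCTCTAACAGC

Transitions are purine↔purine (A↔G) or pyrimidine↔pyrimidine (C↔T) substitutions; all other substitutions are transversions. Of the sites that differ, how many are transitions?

Differing sites — 1:C/A (Tv); 6:A/G (Ti); 7:T/C (Ti); 9:C/T (Ti); 11:C/A (Tv); 19:G/T (Tv); 20:C/A (Tv); 24:A/G (Ti).
Of the 8 differences, 4 transitions and 4 transversions, so the answer is 4.

4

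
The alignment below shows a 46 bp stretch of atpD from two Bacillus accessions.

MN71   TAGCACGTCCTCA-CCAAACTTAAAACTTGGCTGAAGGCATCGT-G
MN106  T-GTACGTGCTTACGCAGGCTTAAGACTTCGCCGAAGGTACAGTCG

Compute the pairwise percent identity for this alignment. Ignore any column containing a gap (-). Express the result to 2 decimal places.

72.09%

Excluding the 3 gap columns leaves 43 comparable sites.
The sequences differ at positions 4 (C/T), 9 (C/G), 12 (C/T), 15 (C/G), 18 (A/G), 19 (A/G), 25 (A/G), 30 (G/C), 33 (T/C), 39 (C/T), 41 (T/C), 42 (C/A).
31 of the 43 comparable sites match, so the percent identity is 31/43 × 100 = 72.09%.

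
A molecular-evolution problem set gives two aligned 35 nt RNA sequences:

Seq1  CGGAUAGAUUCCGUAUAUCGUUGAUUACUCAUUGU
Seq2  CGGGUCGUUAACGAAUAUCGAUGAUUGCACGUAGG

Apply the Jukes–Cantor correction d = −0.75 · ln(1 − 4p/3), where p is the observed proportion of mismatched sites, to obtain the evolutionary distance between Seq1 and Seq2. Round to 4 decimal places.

0.4582

The sequences differ at positions 4 (A/G), 6 (A/C), 8 (A/U), 10 (U/A), 11 (C/A), 14 (U/A), 21 (U/A), 27 (A/G), 29 (U/A), 31 (A/G), 33 (U/A), 35 (U/G).
p = 12/35 = 0.342857.
d = −0.75 · ln(1 − (4/3)·0.342857) = −0.75 · ln(0.542857) = −0.75 · (-0.610909) = 0.4582.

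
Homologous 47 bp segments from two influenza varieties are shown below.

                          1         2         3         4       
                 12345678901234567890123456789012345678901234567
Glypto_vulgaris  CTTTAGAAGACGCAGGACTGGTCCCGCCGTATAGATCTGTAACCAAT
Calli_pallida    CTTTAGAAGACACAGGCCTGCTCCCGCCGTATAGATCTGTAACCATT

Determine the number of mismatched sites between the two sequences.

The sequences differ at positions 12 (G/A), 17 (A/C), 21 (G/C), 46 (A/T).
That gives 4 mismatches out of 47 aligned sites, so the Hamming distance is 4.

4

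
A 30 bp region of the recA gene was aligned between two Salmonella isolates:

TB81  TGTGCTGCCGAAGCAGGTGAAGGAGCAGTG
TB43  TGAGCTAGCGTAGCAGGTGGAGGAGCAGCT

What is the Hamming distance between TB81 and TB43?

The sequences differ at positions 3 (T/A), 7 (G/A), 8 (C/G), 11 (A/T), 20 (A/G), 29 (T/C), 30 (G/T).
That gives 7 mismatches out of 30 aligned sites, so the Hamming distance is 7.

7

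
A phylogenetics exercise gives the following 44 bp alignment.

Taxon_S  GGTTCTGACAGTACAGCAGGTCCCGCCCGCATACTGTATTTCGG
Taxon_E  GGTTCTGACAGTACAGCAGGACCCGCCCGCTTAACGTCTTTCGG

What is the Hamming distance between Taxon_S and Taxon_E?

5

Differing sites — 21:T/A; 31:A/T; 34:C/A; 35:T/C; 38:A/C.
That gives 5 mismatches out of 44 aligned sites, so the Hamming distance is 5.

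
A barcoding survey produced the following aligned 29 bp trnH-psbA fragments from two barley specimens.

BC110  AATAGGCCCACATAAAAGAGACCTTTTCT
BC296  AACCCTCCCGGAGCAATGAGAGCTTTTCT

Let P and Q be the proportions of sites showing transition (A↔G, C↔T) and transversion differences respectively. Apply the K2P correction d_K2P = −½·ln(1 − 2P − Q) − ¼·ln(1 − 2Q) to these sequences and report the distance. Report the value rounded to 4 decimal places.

0.4676

Mismatches occur at site 3 (T→C, transition), site 4 (A→C, transversion), site 5 (G→C, transversion), site 6 (G→T, transversion), site 10 (A→G, transition), site 11 (C→G, transversion), site 13 (T→G, transversion), site 14 (A→C, transversion), site 17 (A→T, transversion), site 22 (C→G, transversion).
Of the 10 differences, 2 transitions and 8 transversions over 29 sites: P = 2/29 = 0.068966, Q = 8/29 = 0.275862.
d = −0.5·ln(0.586206) − 0.25·ln(0.448276) = −0.5·(-0.534084) − 0.25·(-0.802346) = 0.4676.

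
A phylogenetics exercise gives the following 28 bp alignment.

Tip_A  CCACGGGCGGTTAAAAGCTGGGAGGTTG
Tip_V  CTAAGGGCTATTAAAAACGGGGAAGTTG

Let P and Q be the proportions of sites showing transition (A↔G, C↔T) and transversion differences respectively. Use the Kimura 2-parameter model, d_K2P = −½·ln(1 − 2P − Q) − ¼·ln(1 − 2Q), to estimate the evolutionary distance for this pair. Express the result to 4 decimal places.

Mismatches occur at site 2 (C→T, transition), site 4 (C→A, transversion), site 9 (G→T, transversion), site 10 (G→A, transition), site 17 (G→A, transition), site 19 (T→G, transversion), site 24 (G→A, transition).
Of the 7 differences, 4 transitions and 3 transversions over 28 sites: P = 4/28 = 0.142857, Q = 3/28 = 0.107143.
d = −0.5·ln(0.607143) − 0.25·ln(0.785714) = −0.5·(-0.498991) − 0.25·(-0.241162) = 0.3098.

0.3098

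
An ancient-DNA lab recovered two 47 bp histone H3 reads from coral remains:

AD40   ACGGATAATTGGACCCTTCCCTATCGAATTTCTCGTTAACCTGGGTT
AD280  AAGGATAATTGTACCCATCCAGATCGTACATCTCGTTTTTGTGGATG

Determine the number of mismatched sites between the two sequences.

14

The sequences differ at positions 2 (C/A), 12 (G/T), 17 (T/A), 21 (C/A), 22 (T/G), 27 (A/T), 29 (T/C), 30 (T/A), 38 (A/T), 39 (A/T), 40 (C/T), 41 (C/G), 45 (G/A), 47 (T/G).
That gives 14 mismatches out of 47 aligned sites, so the Hamming distance is 14.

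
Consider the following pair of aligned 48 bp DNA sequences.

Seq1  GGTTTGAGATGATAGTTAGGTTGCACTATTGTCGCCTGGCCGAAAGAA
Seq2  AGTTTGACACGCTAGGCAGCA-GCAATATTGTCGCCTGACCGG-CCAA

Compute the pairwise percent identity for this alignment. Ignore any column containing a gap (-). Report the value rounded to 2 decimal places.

Excluding the 2 gap columns leaves 46 comparable sites.
Differing sites — 1:G/A; 8:G/C; 10:T/C; 12:A/C; 16:T/G; 17:T/C; 20:G/C; 21:T/A; 26:C/A; 39:G/A; 43:A/G; 45:A/C; 46:G/C.
33 of the 46 comparable sites match, so the percent identity is 33/46 × 100 = 71.74%.

71.74%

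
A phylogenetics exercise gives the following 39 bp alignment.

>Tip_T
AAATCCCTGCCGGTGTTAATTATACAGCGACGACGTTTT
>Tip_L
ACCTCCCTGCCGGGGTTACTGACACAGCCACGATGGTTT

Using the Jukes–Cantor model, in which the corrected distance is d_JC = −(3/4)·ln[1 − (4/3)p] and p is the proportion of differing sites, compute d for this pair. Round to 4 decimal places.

0.2758

Mismatches occur at site 2 (A→C), site 3 (A→C), site 14 (T→G), site 19 (A→C), site 21 (T→G), site 23 (T→C), site 29 (G→C), site 34 (C→T), site 36 (T→G).
p = 9/39 = 0.230769.
d = −0.75 · ln(1 − (4/3)·0.230769) = −0.75 · ln(0.692308) = −0.75 · (-0.367724) = 0.2758.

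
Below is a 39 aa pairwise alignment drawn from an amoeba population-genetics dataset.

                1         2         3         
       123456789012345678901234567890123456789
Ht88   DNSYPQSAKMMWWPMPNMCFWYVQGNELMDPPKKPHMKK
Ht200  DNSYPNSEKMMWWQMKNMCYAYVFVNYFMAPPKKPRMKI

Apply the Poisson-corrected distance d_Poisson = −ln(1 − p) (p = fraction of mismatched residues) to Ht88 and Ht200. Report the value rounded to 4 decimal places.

Mismatches occur at site 6 (Q/N), site 8 (A/E), site 14 (P/Q), site 16 (P/K), site 20 (F/Y), site 21 (W/A), site 24 (Q/F), site 25 (G/V), site 27 (E/Y), site 28 (L/F), site 30 (D/A), site 36 (H/R), site 39 (K/I).
p = 13/39 = 0.333333.
d = −ln(1 − 0.333333) = −ln(0.666667) = 0.4055.

0.4055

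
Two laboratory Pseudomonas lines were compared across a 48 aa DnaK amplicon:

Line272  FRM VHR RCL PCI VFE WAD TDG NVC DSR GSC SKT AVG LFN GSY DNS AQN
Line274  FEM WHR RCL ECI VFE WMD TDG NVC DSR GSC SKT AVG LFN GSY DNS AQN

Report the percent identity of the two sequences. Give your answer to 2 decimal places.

The sequences differ at positions 2 (R/E), 4 (V/W), 10 (P/E), 17 (A/M).
44 of the 48 sites match, so the percent identity is 44/48 × 100 = 91.67%.

91.67%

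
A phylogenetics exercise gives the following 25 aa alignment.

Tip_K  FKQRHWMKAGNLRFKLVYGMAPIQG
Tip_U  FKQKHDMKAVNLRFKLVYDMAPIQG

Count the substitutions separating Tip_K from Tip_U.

Mismatches occur at site 4 (R↔K), site 6 (W↔D), site 10 (G↔V), site 19 (G↔D).
That gives 4 mismatches out of 25 aligned sites, so the Hamming distance is 4.

4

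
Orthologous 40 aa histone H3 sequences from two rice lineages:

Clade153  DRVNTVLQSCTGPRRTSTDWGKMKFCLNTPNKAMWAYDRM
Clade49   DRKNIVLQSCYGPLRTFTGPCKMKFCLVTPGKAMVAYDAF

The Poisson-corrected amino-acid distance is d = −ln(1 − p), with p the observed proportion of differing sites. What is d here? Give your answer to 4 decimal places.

0.3930

Differing sites — 3:V/K; 5:T/I; 11:T/Y; 14:R/L; 17:S/F; 19:D/G; 20:W/P; 21:G/C; 28:N/V; 31:N/G; 35:W/V; 39:R/A; 40:M/F.
p = 13/40 = 0.325000.
d = −ln(1 − 0.325000) = −ln(0.675000) = 0.3930.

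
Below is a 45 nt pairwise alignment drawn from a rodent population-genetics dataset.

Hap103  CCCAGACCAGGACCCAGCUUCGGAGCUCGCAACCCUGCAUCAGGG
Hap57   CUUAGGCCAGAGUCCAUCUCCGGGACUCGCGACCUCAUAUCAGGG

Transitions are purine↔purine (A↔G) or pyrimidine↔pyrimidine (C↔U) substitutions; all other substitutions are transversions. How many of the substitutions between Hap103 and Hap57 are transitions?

14

The sequences differ at positions 2 (C/U, transition), 3 (C/U, transition), 6 (A/G, transition), 11 (G/A, transition), 12 (A/G, transition), 13 (C/U, transition), 17 (G/U, transversion), 20 (U/C, transition), 24 (A/G, transition), 25 (G/A, transition), 31 (A/G, transition), 35 (C/U, transition), 36 (U/C, transition), 37 (G/A, transition), 38 (C/U, transition).
Of the 15 differences, 14 transitions and 1 transversion, so the answer is 14.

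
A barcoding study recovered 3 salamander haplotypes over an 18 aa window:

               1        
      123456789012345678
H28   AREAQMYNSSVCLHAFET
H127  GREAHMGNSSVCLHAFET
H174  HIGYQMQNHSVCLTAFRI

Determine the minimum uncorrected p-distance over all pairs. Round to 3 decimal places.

0.167

Pairwise Hamming distances:
  H28 vs H127: 3
  H28 vs H174: 9
  H127 vs H174: 10
The smallest is 3 mismatches, between H28 and H127; p = 3/18 = 0.167.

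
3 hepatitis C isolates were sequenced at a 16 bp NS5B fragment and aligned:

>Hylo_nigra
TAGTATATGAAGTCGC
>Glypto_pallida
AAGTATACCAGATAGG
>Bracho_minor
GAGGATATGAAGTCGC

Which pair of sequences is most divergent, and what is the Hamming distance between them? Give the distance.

Pairwise Hamming distances:
  Hylo_nigra vs Glypto_pallida: 7
  Hylo_nigra vs Bracho_minor: 2
  Glypto_pallida vs Bracho_minor: 8
The largest is 8, between Glypto_pallida and Bracho_minor.

8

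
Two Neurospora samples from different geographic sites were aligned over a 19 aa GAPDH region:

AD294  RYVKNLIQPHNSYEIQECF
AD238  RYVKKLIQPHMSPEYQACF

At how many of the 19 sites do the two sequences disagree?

5

The sequences differ at positions 5 (N/K), 11 (N/M), 13 (Y/P), 15 (I/Y), 17 (E/A).
That gives 5 mismatches out of 19 aligned sites, so the Hamming distance is 5.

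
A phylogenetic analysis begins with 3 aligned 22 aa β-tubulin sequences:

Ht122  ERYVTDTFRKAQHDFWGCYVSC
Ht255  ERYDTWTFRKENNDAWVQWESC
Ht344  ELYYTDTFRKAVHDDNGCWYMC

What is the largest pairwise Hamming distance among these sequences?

Pairwise Hamming distances:
  Ht122 vs Ht255: 10
  Ht122 vs Ht344: 8
  Ht255 vs Ht344: 12
The largest is 12, between Ht255 and Ht344.

12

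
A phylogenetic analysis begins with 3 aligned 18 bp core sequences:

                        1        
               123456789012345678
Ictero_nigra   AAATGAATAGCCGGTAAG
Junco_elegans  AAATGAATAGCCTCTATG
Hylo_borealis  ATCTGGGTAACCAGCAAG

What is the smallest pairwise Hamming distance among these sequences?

3

Pairwise Hamming distances:
  Ictero_nigra vs Junco_elegans: 3
  Ictero_nigra vs Hylo_borealis: 7
  Junco_elegans vs Hylo_borealis: 9
The smallest is 3, between Ictero_nigra and Junco_elegans.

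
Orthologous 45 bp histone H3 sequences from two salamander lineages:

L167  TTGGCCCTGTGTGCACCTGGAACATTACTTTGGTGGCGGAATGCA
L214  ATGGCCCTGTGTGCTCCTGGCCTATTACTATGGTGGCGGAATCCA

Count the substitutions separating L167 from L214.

Differing sites — 1:T/A; 15:A/T; 21:A/C; 22:A/C; 23:C/T; 30:T/A; 43:G/C.
That gives 7 mismatches out of 45 aligned sites, so the Hamming distance is 7.

7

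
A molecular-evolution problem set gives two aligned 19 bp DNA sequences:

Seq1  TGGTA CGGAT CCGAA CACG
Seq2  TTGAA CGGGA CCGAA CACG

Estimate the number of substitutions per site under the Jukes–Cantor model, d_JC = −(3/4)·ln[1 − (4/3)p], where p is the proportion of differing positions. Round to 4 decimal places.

0.2471

Mismatches occur at site 2 (G↔T), site 4 (T↔A), site 9 (A↔G), site 10 (T↔A).
p = 4/19 = 0.210526.
d = −0.75 · ln(1 − (4/3)·0.210526) = −0.75 · ln(0.719299) = −0.75 · (-0.329478) = 0.2471.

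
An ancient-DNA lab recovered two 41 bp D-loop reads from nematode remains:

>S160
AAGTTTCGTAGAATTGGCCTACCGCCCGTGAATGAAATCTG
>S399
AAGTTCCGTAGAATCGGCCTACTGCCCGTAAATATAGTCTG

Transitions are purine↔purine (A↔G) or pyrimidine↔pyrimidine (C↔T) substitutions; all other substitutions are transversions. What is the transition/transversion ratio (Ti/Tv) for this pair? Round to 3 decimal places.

Differing sites — 6:T/C (Ti); 15:T/C (Ti); 23:C/T (Ti); 30:G/A (Ti); 34:G/A (Ti); 35:A/T (Tv); 37:A/G (Ti).
Of the 7 differences, 6 transitions and 1 transversion, so Ti/Tv = 6/1 = 6.000.

6.000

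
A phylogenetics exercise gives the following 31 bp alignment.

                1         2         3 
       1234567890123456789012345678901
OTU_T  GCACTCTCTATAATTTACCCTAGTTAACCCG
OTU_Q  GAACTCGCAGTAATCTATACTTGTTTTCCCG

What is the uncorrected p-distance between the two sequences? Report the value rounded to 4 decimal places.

0.3226

Differing sites — 2:C/A; 7:T/G; 9:T/A; 10:A/G; 15:T/C; 18:C/T; 19:C/A; 22:A/T; 26:A/T; 27:A/T.
There are 10 differences over 31 sites, so p = 10/31 = 0.3226.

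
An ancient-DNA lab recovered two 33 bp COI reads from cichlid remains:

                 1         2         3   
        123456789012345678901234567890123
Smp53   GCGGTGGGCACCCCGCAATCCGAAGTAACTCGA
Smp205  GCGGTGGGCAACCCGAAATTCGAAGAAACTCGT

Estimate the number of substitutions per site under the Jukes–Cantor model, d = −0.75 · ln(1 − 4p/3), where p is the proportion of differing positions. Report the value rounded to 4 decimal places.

The sequences differ at positions 11 (C/A), 16 (C/A), 20 (C/T), 26 (T/A), 33 (A/T).
p = 5/33 = 0.151515.
d = −0.75 · ln(1 − (4/3)·0.151515) = −0.75 · ln(0.797980) = −0.75 · (-0.225672) = 0.1693.

0.1693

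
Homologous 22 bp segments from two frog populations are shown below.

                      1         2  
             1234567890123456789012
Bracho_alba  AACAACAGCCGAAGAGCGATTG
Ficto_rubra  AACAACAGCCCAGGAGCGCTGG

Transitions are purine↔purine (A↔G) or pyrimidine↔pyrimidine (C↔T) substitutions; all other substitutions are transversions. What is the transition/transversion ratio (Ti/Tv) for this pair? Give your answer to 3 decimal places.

0.333

Differing sites — 11:G/C (Tv); 13:A/G (Ti); 19:A/C (Tv); 21:T/G (Tv).
Of the 4 differences, 1 transition and 3 transversions, so Ti/Tv = 1/3 = 0.333.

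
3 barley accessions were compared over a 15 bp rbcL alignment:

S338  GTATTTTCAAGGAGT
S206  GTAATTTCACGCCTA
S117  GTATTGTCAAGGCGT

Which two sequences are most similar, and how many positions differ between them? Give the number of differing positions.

Pairwise Hamming distances:
  S338 vs S206: 6
  S338 vs S117: 2
  S206 vs S117: 6
The smallest is 2, between S338 and S117.

2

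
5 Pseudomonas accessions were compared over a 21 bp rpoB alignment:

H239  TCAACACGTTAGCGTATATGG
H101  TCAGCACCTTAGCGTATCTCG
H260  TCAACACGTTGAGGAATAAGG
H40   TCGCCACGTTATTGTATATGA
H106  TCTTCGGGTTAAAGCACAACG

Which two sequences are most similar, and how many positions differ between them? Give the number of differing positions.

Pairwise Hamming distances:
  H239 vs H101: 4
  H239 vs H260: 5
  H239 vs H40: 5
  H239 vs H106: 10
  H101 vs H260: 9
  H101 vs H40: 8
  H101 vs H106: 11
  H260 vs H40: 8
  H260 vs H106: 9
  H40 vs H106: 11
The smallest is 4, between H239 and H101.

4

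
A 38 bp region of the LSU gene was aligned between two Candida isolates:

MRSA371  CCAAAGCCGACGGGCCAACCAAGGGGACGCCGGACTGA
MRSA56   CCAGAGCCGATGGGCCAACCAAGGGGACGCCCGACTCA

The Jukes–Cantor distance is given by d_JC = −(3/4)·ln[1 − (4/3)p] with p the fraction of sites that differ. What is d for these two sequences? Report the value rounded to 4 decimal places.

Differing sites — 4:A/G; 11:C/T; 32:G/C; 37:G/C.
p = 4/38 = 0.105263.
d = −0.75 · ln(1 − (4/3)·0.105263) = −0.75 · ln(0.859649) = −0.75 · (-0.151231) = 0.1134.

0.1134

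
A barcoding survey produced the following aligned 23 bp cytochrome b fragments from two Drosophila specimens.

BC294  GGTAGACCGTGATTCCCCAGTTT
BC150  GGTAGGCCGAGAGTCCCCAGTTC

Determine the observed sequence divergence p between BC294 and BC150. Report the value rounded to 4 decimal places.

The sequences differ at positions 6 (A/G), 10 (T/A), 13 (T/G), 23 (T/C).
There are 4 differences over 23 sites, so p = 4/23 = 0.1739.

0.1739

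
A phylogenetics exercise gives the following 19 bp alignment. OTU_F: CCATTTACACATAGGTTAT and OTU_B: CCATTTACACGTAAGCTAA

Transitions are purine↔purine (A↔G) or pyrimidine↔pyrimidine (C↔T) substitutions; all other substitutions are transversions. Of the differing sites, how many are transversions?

1

The sequences differ at positions 11 (A/G, transition), 14 (G/A, transition), 16 (T/C, transition), 19 (T/A, transversion).
Of the 4 differences, 3 transitions and 1 transversion, so the answer is 1.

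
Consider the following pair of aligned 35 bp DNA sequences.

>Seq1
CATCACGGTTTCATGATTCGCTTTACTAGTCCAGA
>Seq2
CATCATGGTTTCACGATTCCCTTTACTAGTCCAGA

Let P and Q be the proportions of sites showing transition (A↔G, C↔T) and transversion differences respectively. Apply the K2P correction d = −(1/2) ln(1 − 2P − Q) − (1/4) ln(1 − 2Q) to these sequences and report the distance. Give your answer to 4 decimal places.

0.0918

The sequences differ at positions 6 (C/T, transition), 14 (T/C, transition), 20 (G/C, transversion).
Of the 3 differences, 2 transitions and 1 transversion over 35 sites: P = 2/35 = 0.057143, Q = 1/35 = 0.028571.
d = −0.5·ln(0.857143) − 0.25·ln(0.942858) = −0.5·(-0.154151) − 0.25·(-0.058840) = 0.0918.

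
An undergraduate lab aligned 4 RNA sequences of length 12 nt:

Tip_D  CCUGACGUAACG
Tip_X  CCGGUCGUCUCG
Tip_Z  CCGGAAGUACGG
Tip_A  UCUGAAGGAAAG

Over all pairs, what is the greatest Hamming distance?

8

Pairwise Hamming distances:
  Tip_D vs Tip_X: 4
  Tip_D vs Tip_Z: 4
  Tip_D vs Tip_A: 4
  Tip_X vs Tip_Z: 5
  Tip_X vs Tip_A: 8
  Tip_Z vs Tip_A: 5
The largest is 8, between Tip_X and Tip_A.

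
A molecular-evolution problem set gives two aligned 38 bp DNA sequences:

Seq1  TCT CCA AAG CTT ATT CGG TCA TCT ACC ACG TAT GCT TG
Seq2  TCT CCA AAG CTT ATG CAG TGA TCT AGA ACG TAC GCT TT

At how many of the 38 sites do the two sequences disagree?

7

The sequences differ at positions 15 (T/G), 17 (G/A), 20 (C/G), 26 (C/G), 27 (C/A), 33 (T/C), 38 (G/T).
That gives 7 mismatches out of 38 aligned sites, so the Hamming distance is 7.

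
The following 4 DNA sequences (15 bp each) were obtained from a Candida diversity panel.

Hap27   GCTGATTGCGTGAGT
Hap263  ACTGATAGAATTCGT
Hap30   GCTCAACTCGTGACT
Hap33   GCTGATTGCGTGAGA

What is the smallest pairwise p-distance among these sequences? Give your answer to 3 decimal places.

0.067

Pairwise Hamming distances:
  Hap27 vs Hap263: 6
  Hap27 vs Hap30: 5
  Hap27 vs Hap33: 1
  Hap263 vs Hap30: 10
  Hap263 vs Hap33: 7
  Hap30 vs Hap33: 6
The smallest is 1 mismatch, between Hap27 and Hap33; p = 1/15 = 0.067.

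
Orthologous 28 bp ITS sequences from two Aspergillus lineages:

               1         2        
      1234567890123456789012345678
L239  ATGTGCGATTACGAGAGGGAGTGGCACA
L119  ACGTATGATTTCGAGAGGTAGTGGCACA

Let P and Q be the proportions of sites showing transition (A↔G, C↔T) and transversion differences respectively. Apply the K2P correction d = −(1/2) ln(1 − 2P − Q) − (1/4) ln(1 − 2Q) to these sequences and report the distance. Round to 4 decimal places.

Differing sites — 2:T/C (Ti); 5:G/A (Ti); 6:C/T (Ti); 11:A/T (Tv); 19:G/T (Tv).
Of the 5 differences, 3 transitions and 2 transversions over 28 sites: P = 3/28 = 0.107143, Q = 2/28 = 0.071429.
d = −0.5·ln(0.714285) − 0.25·ln(0.857142) = −0.5·(-0.336473) − 0.25·(-0.154152) = 0.2068.

0.2068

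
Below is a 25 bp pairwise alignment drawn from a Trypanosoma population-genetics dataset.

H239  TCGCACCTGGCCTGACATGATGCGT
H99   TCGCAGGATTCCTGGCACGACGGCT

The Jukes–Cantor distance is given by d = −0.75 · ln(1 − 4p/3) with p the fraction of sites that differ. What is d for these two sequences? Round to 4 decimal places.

0.5716

Mismatches occur at site 6 (C→G), site 7 (C→G), site 8 (T→A), site 9 (G→T), site 10 (G→T), site 15 (A→G), site 18 (T→C), site 21 (T→C), site 23 (C→G), site 24 (G→C).
p = 10/25 = 0.400000.
d = −0.75 · ln(1 − (4/3)·0.400000) = −0.75 · ln(0.466667) = −0.75 · (-0.762139) = 0.5716.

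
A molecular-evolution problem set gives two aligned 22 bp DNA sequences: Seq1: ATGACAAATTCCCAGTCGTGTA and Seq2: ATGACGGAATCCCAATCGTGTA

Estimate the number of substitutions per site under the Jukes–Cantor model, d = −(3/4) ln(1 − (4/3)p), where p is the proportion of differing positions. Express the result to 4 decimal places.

The sequences differ at positions 6 (A/G), 7 (A/G), 9 (T/A), 15 (G/A).
p = 4/22 = 0.181818.
d = −0.75 · ln(1 − (4/3)·0.181818) = −0.75 · ln(0.757576) = −0.75 · (-0.277631) = 0.2082.

0.2082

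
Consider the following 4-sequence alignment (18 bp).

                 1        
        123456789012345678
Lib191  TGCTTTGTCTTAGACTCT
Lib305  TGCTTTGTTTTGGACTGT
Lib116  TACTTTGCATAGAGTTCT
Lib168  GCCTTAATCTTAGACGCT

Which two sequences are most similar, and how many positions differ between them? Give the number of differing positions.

Pairwise Hamming distances:
  Lib191 vs Lib305: 3
  Lib191 vs Lib116: 8
  Lib191 vs Lib168: 5
  Lib305 vs Lib116: 8
  Lib305 vs Lib168: 8
  Lib116 vs Lib168: 12
The smallest is 3, between Lib191 and Lib305.

3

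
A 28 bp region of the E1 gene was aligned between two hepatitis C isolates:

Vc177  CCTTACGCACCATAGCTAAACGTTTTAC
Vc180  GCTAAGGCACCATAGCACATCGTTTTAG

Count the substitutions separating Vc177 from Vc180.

7

Mismatches occur at site 1 (C↔G), site 4 (T↔A), site 6 (C↔G), site 17 (T↔A), site 18 (A↔C), site 20 (A↔T), site 28 (C↔G).
That gives 7 mismatches out of 28 aligned sites, so the Hamming distance is 7.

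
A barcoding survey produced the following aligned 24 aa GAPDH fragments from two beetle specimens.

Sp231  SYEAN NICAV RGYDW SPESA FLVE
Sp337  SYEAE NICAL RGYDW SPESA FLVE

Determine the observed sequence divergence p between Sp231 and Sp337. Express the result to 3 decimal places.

0.083

Differing sites — 5:N/E; 10:V/L.
There are 2 differences over 24 sites, so p = 2/24 = 0.083.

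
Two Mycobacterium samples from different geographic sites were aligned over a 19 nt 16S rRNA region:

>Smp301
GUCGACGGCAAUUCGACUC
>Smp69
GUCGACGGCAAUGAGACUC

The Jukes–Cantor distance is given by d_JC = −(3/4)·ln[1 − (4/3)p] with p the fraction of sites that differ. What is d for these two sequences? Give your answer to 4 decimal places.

Mismatches occur at site 13 (U↔G), site 14 (C↔A).
p = 2/19 = 0.105263.
d = −0.75 · ln(1 − (4/3)·0.105263) = −0.75 · ln(0.859649) = −0.75 · (-0.151231) = 0.1134.

0.1134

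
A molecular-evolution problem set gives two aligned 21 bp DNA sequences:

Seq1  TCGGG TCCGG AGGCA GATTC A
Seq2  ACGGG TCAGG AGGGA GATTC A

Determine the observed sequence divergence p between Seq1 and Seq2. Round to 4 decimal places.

Differing sites — 1:T/A; 8:C/A; 14:C/G.
There are 3 differences over 21 sites, so p = 3/21 = 0.1429.

0.1429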